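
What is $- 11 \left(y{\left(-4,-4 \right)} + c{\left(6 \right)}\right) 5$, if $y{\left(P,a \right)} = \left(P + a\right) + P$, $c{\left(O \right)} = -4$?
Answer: $880$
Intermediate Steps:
$y{\left(P,a \right)} = a + 2 P$
$- 11 \left(y{\left(-4,-4 \right)} + c{\left(6 \right)}\right) 5 = - 11 \left(\left(-4 + 2 \left(-4\right)\right) - 4\right) 5 = - 11 \left(\left(-4 - 8\right) - 4\right) 5 = - 11 \left(-12 - 4\right) 5 = \left(-11\right) \left(-16\right) 5 = 176 \cdot 5 = 880$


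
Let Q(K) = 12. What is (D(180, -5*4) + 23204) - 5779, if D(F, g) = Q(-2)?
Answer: 17437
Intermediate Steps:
D(F, g) = 12
(D(180, -5*4) + 23204) - 5779 = (12 + 23204) - 5779 = 23216 - 5779 = 17437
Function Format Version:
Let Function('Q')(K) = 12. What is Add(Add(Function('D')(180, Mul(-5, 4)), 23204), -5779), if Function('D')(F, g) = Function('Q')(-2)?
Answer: 17437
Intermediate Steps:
Function('D')(F, g) = 12
Add(Add(Function('D')(180, Mul(-5, 4)), 23204), -5779) = Add(Add(12, 23204), -5779) = Add(23216, -5779) = 17437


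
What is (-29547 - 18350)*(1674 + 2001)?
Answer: -176021475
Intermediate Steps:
(-29547 - 18350)*(1674 + 2001) = -47897*3675 = -176021475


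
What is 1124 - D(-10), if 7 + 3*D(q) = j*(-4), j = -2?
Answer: 3371/3 ≈ 1123.7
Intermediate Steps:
D(q) = ⅓ (D(q) = -7/3 + (-2*(-4))/3 = -7/3 + (⅓)*8 = -7/3 + 8/3 = ⅓)
1124 - D(-10) = 1124 - 1*⅓ = 1124 - ⅓ = 3371/3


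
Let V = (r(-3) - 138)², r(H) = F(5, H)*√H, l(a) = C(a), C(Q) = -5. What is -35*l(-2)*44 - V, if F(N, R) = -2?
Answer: -11332 - 552*I*√3 ≈ -11332.0 - 956.09*I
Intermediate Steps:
l(a) = -5
r(H) = -2*√H
V = (-138 - 2*I*√3)² (V = (-2*I*√3 - 138)² = (-138 - 2*I*√3)² ≈ 19032.0 + 956.09*I)
-35*l(-2)*44 - V = -35*(-5)*44 - (19032 + 552*I*√3) = 175*44 + (-19032 - 552*I*√3) = 7700 + (-19032 - 552*I*√3) = -11332 - 552*I*√3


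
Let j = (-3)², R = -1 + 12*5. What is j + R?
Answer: 68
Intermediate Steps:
R = 59 (R = -1 + 60 = 59)
j = 9
j + R = 9 + 59 = 68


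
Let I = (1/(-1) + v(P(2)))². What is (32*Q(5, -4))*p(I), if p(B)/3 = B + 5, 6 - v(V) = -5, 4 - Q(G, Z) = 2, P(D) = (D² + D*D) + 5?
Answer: 20160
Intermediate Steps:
P(D) = 5 + 2*D² (P(D) = (D² + D²) + 5 = 2*D² + 5 = 5 + 2*D²)
Q(G, Z) = 2 (Q(G, Z) = 4 - 1*2 = 4 - 2 = 2)
v(V) = 11 (v(V) = 6 - 1*(-5) = 6 + 5 = 11)
I = 100 (I = (1/(-1) + 11)² = (-1 + 11)² = 10² = 100)
p(B) = 15 + 3*B (p(B) = 3*(B + 5) = 3*(5 + B) = 15 + 3*B)
(32*Q(5, -4))*p(I) = (32*2)*(15 + 3*100) = 64*(15 + 300) = 64*315 = 20160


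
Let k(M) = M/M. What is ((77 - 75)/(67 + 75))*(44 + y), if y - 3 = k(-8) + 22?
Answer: 70/71 ≈ 0.98592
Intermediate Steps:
k(M) = 1
y = 26 (y = 3 + (1 + 22) = 3 + 23 = 26)
((77 - 75)/(67 + 75))*(44 + y) = ((77 - 75)/(67 + 75))*(44 + 26) = (2/142)*70 = (2*(1/142))*70 = (1/71)*70 = 70/71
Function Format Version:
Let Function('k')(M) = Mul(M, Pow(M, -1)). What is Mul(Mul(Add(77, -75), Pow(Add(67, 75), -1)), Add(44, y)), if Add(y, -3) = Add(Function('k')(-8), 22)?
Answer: Rational(70, 71) ≈ 0.98592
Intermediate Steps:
Function('k')(M) = 1
y = 26 (y = Add(3, Add(1, 22)) = Add(3, 23) = 26)
Mul(Mul(Add(77, -75), Pow(Add(67, 75), -1)), Add(44, y)) = Mul(Mul(Add(77, -75), Pow(Add(67, 75), -1)), Add(44, 26)) = Mul(Mul(2, Pow(142, -1)), 70) = Mul(Mul(2, Rational(1, 142)), 70) = Mul(Rational(1, 71), 70) = Rational(70, 71)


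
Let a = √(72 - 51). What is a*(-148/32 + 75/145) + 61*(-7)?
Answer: -427 - 953*√21/232 ≈ -445.82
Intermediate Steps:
a = √21 ≈ 4.5826
a*(-148/32 + 75/145) + 61*(-7) = √21*(-148/32 + 75/145) + 61*(-7) = √21*(-148*1/32 + 75*(1/145)) - 427 = √21*(-37/8 + 15/29) - 427 = √21*(-953/232) - 427 = -953*√21/232 - 427 = -427 - 953*√21/232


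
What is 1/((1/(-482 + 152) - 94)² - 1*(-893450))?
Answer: 108900/98259007441 ≈ 1.1083e-6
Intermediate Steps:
1/((1/(-482 + 152) - 94)² - 1*(-893450)) = 1/((1/(-330) - 94)² + 893450) = 1/((-1/330 - 94)² + 893450) = 1/((-31021/330)² + 893450) = 1/(962302441/108900 + 893450) = 1/(98259007441/108900) = 108900/98259007441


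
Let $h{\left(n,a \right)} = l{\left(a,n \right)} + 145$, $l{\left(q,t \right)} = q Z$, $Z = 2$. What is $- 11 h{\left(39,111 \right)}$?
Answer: $-4037$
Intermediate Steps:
$l{\left(q,t \right)} = 2 q$ ($l{\left(q,t \right)} = q 2 = 2 q$)
$h{\left(n,a \right)} = 145 + 2 a$ ($h{\left(n,a \right)} = 2 a + 145 = 145 + 2 a$)
$- 11 h{\left(39,111 \right)} = - 11 \left(145 + 2 \cdot 111\right) = - 11 \left(145 + 222\right) = \left(-11\right) 367 = -4037$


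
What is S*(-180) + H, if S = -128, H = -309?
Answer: 22731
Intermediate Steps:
S*(-180) + H = -128*(-180) - 309 = 23040 - 309 = 22731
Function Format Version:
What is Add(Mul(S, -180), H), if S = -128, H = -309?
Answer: 22731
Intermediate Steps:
Add(Mul(S, -180), H) = Add(Mul(-128, -180), -309) = Add(23040, -309) = 22731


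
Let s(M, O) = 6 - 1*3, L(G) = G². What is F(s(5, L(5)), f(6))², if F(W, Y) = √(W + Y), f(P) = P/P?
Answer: 4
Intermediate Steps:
s(M, O) = 3 (s(M, O) = 6 - 3 = 3)
f(P) = 1
F(s(5, L(5)), f(6))² = (√(3 + 1))² = (√4)² = 2² = 4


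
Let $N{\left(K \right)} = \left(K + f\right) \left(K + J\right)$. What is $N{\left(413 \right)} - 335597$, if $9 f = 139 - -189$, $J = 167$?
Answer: $- \frac{674273}{9} \approx -74919.0$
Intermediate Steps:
$f = \frac{328}{9}$ ($f = \frac{139 - -189}{9} = \frac{139 + 189}{9} = \frac{1}{9} \cdot 328 = \frac{328}{9} \approx 36.444$)
$N{\left(K \right)} = \left(167 + K\right) \left(\frac{328}{9} + K\right)$ ($N{\left(K \right)} = \left(K + \frac{328}{9}\right) \left(K + 167\right) = \left(\frac{328}{9} + K\right) \left(167 + K\right) = \left(167 + K\right) \left(\frac{328}{9} + K\right)$)
$N{\left(413 \right)} - 335597 = \left(\frac{54776}{9} + 413^{2} + \frac{1831}{9} \cdot 413\right) - 335597 = \left(\frac{54776}{9} + 170569 + \frac{756203}{9}\right) - 335597 = \frac{2346100}{9} - 335597 = - \frac{674273}{9}$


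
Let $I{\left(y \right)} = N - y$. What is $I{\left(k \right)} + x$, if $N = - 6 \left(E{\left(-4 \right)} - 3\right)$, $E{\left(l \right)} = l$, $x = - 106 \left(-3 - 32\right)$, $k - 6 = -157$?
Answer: $3903$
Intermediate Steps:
$k = -151$ ($k = 6 - 157 = -151$)
$x = 3710$ ($x = \left(-106\right) \left(-35\right) = 3710$)
$N = 42$ ($N = - 6 \left(-4 - 3\right) = \left(-6\right) \left(-7\right) = 42$)
$I{\left(y \right)} = 42 - y$
$I{\left(k \right)} + x = \left(42 - -151\right) + 3710 = \left(42 + 151\right) + 3710 = 193 + 3710 = 3903$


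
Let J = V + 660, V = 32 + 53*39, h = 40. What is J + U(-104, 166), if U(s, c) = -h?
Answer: 2719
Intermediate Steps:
V = 2099 (V = 32 + 2067 = 2099)
U(s, c) = -40 (U(s, c) = -1*40 = -40)
J = 2759 (J = 2099 + 660 = 2759)
J + U(-104, 166) = 2759 - 40 = 2719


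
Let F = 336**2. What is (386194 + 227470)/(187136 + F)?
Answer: 19177/9376 ≈ 2.0453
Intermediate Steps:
F = 112896
(386194 + 227470)/(187136 + F) = (386194 + 227470)/(187136 + 112896) = 613664/300032 = 613664*(1/300032) = 19177/9376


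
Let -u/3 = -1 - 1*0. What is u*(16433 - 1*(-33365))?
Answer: 149394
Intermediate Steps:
u = 3 (u = -3*(-1 - 1*0) = -3*(-1 + 0) = -3*(-1) = 3)
u*(16433 - 1*(-33365)) = 3*(16433 - 1*(-33365)) = 3*(16433 + 33365) = 3*49798 = 149394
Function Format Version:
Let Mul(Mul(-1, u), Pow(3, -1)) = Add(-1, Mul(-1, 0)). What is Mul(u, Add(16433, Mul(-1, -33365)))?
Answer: 149394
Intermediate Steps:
u = 3 (u = Mul(-3, Add(-1, Mul(-1, 0))) = Mul(-3, Add(-1, 0)) = Mul(-3, -1) = 3)
Mul(u, Add(16433, Mul(-1, -33365))) = Mul(3, Add(16433, Mul(-1, -33365))) = Mul(3, Add(16433, 33365)) = Mul(3, 49798) = 149394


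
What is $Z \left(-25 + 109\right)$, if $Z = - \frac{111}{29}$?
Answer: $- \frac{9324}{29} \approx -321.52$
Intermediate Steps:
$Z = - \frac{111}{29}$ ($Z = \left(-111\right) \frac{1}{29} = - \frac{111}{29} \approx -3.8276$)
$Z \left(-25 + 109\right) = - \frac{111 \left(-25 + 109\right)}{29} = \left(- \frac{111}{29}\right) 84 = - \frac{9324}{29}$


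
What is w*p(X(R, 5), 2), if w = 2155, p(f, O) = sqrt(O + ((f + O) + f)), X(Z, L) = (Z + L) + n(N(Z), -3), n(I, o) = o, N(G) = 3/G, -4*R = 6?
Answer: 2155*sqrt(5) ≈ 4818.7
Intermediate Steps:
R = -3/2 (R = -1/4*6 = -3/2 ≈ -1.5000)
X(Z, L) = -3 + L + Z (X(Z, L) = (Z + L) - 3 = (L + Z) - 3 = -3 + L + Z)
p(f, O) = sqrt(2*O + 2*f) (p(f, O) = sqrt(O + ((O + f) + f)) = sqrt(O + (O + 2*f)) = sqrt(2*O + 2*f))
w*p(X(R, 5), 2) = 2155*sqrt(2*2 + 2*(-3 + 5 - 3/2)) = 2155*sqrt(4 + 2*(1/2)) = 2155*sqrt(4 + 1) = 2155*sqrt(5)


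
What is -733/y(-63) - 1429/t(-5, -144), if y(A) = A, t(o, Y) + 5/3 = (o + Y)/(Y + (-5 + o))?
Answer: 41829233/20349 ≈ 2055.6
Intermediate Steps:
t(o, Y) = -5/3 + (Y + o)/(-5 + Y + o) (t(o, Y) = -5/3 + (o + Y)/(Y + (-5 + o)) = -5/3 + (Y + o)/(-5 + Y + o))
-733/y(-63) - 1429/t(-5, -144) = -733/(-63) - 1429*3*(-5 - 144 - 5)/(25 - 2*(-144) - 2*(-5)) = -733*(-1/63) - 1429*(-462/(25 + 288 + 10)) = 733/63 - 1429/((⅓)*(-1/154)*323) = 733/63 - 1429/(-323/462) = 733/63 - 1429*(-462/323) = 733/63 + 660198/323 = 41829233/20349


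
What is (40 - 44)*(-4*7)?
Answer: 112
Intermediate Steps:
(40 - 44)*(-4*7) = -4*(-28) = 112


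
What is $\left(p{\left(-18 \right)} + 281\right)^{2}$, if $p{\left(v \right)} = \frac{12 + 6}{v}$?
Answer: $78400$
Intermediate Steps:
$p{\left(v \right)} = \frac{18}{v}$
$\left(p{\left(-18 \right)} + 281\right)^{2} = \left(\frac{18}{-18} + 281\right)^{2} = \left(18 \left(- \frac{1}{18}\right) + 281\right)^{2} = \left(-1 + 281\right)^{2} = 280^{2} = 78400$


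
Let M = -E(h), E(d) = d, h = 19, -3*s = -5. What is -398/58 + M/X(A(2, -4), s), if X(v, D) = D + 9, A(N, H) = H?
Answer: -8021/928 ≈ -8.6433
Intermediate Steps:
s = 5/3 (s = -⅓*(-5) = 5/3 ≈ 1.6667)
M = -19 (M = -1*19 = -19)
X(v, D) = 9 + D
-398/58 + M/X(A(2, -4), s) = -398/58 - 19/(9 + 5/3) = -398*1/58 - 19/32/3 = -199/29 - 19*3/32 = -199/29 - 57/32 = -8021/928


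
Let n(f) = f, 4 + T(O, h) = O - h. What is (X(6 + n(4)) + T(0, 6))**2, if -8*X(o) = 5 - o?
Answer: 5625/64 ≈ 87.891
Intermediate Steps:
T(O, h) = -4 + O - h (T(O, h) = -4 + (O - h) = -4 + O - h)
X(o) = -5/8 + o/8 (X(o) = -(5 - o)/8 = -5/8 + o/8)
(X(6 + n(4)) + T(0, 6))**2 = ((-5/8 + (6 + 4)/8) + (-4 + 0 - 1*6))**2 = ((-5/8 + (1/8)*10) + (-4 + 0 - 6))**2 = ((-5/8 + 5/4) - 10)**2 = (5/8 - 10)**2 = (-75/8)**2 = 5625/64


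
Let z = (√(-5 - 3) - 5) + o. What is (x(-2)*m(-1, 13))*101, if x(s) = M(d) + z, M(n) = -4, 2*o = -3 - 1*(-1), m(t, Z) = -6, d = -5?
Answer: 6060 - 1212*I*√2 ≈ 6060.0 - 1714.0*I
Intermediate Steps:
o = -1 (o = (-3 - 1*(-1))/2 = (-3 + 1)/2 = (½)*(-2) = -1)
z = -6 + 2*I*√2 (z = (√(-5 - 3) - 5) - 1 = (√(-8) - 5) - 1 = (2*I*√2 - 5) - 1 = (-5 + 2*I*√2) - 1 = -6 + 2*I*√2 ≈ -6.0 + 2.8284*I)
x(s) = -10 + 2*I*√2 (x(s) = -4 + (-6 + 2*I*√2) = -10 + 2*I*√2)
(x(-2)*m(-1, 13))*101 = ((-10 + 2*I*√2)*(-6))*101 = (60 - 12*I*√2)*101 = 6060 - 1212*I*√2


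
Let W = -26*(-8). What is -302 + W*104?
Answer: 21330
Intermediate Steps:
W = 208
-302 + W*104 = -302 + 208*104 = -302 + 21632 = 21330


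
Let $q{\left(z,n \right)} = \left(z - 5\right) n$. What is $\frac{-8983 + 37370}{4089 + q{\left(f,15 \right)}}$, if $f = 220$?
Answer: $\frac{28387}{7314} \approx 3.8812$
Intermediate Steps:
$q{\left(z,n \right)} = n \left(-5 + z\right)$ ($q{\left(z,n \right)} = \left(-5 + z\right) n = n \left(-5 + z\right)$)
$\frac{-8983 + 37370}{4089 + q{\left(f,15 \right)}} = \frac{-8983 + 37370}{4089 + 15 \left(-5 + 220\right)} = \frac{28387}{4089 + 15 \cdot 215} = \frac{28387}{4089 + 3225} = \frac{28387}{7314}$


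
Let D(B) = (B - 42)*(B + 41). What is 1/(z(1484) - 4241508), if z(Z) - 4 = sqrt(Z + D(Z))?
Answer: -2120752/8995176990741 - sqrt(2200534)/17990353981482 ≈ -2.3585e-7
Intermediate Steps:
D(B) = (-42 + B)*(41 + B)
z(Z) = 4 + sqrt(-1722 + Z**2) (z(Z) = 4 + sqrt(Z + (-1722 + Z**2 - Z)) = 4 + sqrt(-1722 + Z**2))
1/(z(1484) - 4241508) = 1/((4 + sqrt(-1722 + 1484**2)) - 4241508) = 1/((4 + sqrt(-1722 + 2202256)) - 4241508) = 1/((4 + sqrt(2200534)) - 4241508) = 1/(-4241504 + sqrt(2200534))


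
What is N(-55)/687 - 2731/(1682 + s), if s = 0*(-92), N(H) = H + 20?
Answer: -1935067/1155534 ≈ -1.6746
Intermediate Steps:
N(H) = 20 + H
s = 0
N(-55)/687 - 2731/(1682 + s) = (20 - 55)/687 - 2731/(1682 + 0) = -35*1/687 - 2731/1682 = -35/687 - 2731*1/1682 = -35/687 - 2731/1682 = -1935067/1155534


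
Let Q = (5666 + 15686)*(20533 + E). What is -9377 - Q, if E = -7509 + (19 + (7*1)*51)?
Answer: -286126177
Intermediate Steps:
E = -7133 (E = -7509 + (19 + 7*51) = -7509 + (19 + 357) = -7509 + 376 = -7133)
Q = 286116800 (Q = (5666 + 15686)*(20533 - 7133) = 21352*13400 = 286116800)
-9377 - Q = -9377 - 1*286116800 = -9377 - 286116800 = -286126177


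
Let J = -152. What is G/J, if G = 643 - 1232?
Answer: 31/8 ≈ 3.8750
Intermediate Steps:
G = -589
G/J = -589/(-152) = -589*(-1/152) = 31/8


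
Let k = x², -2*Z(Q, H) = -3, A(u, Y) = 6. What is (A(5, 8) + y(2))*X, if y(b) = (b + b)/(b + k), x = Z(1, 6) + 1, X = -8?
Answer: -1712/33 ≈ -51.879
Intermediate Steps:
Z(Q, H) = 3/2 (Z(Q, H) = -½*(-3) = 3/2)
x = 5/2 (x = 3/2 + 1 = 5/2 ≈ 2.5000)
k = 25/4 (k = (5/2)² = 25/4 ≈ 6.2500)
y(b) = 2*b/(25/4 + b) (y(b) = (b + b)/(b + 25/4) = (2*b)/(25/4 + b) = 2*b/(25/4 + b))
(A(5, 8) + y(2))*X = (6 + 8*2/(25 + 4*2))*(-8) = (6 + 8*2/(25 + 8))*(-8) = (6 + 8*2/33)*(-8) = (6 + 8*2*(1/33))*(-8) = (6 + 16/33)*(-8) = (214/33)*(-8) = -1712/33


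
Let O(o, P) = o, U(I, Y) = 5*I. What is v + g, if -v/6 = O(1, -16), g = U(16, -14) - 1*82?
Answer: -8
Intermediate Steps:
g = -2 (g = 5*16 - 1*82 = 80 - 82 = -2)
v = -6 (v = -6*1 = -6)
v + g = -6 - 2 = -8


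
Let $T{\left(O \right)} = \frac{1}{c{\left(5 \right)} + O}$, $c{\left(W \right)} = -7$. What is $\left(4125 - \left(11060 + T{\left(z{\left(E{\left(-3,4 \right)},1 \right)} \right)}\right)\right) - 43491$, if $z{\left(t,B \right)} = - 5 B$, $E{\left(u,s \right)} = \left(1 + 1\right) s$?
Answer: $- \frac{605111}{12} \approx -50426.0$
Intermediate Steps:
$E{\left(u,s \right)} = 2 s$
$T{\left(O \right)} = \frac{1}{-7 + O}$
$\left(4125 - \left(11060 + T{\left(z{\left(E{\left(-3,4 \right)},1 \right)} \right)}\right)\right) - 43491 = \left(4125 - \left(11060 + \frac{1}{-7 - 5}\right)\right) - 43491 = \left(4125 - \frac{132719}{12}\right) - 43491 = - \frac{83219}{12} - 43491 = - \frac{605111}{12}$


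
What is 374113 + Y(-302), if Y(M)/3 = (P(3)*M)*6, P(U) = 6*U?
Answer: 276265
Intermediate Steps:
Y(M) = 324*M (Y(M) = 3*(((6*3)*M)*6) = 3*((18*M)*6) = 3*(108*M) = 324*M)
374113 + Y(-302) = 374113 + 324*(-302) = 374113 - 97848 = 276265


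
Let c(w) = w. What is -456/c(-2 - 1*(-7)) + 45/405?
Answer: -4099/45 ≈ -91.089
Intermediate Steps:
-456/c(-2 - 1*(-7)) + 45/405 = -456/(-2 - 1*(-7)) + 45/405 = -456/(-2 + 7) + 45*(1/405) = -456/5 + ⅑ = -4099/45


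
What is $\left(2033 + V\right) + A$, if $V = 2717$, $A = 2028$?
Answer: $6778$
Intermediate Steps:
$\left(2033 + V\right) + A = \left(2033 + 2717\right) + 2028 = 4750 + 2028 = 6778$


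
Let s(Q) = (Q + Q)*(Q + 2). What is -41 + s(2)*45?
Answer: 679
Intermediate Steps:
s(Q) = 2*Q*(2 + Q) (s(Q) = (2*Q)*(2 + Q) = 2*Q*(2 + Q))
-41 + s(2)*45 = -41 + (2*2*(2 + 2))*45 = -41 + (2*2*4)*45 = -41 + 16*45 = -41 + 720 = 679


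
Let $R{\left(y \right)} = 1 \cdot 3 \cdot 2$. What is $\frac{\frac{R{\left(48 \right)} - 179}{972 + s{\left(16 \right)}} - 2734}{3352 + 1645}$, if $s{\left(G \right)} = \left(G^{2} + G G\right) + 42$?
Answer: $- \frac{4172257}{7625422} \approx -0.54715$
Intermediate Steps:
$R{\left(y \right)} = 6$ ($R{\left(y \right)} = 3 \cdot 2 = 6$)
$s{\left(G \right)} = 42 + 2 G^{2}$ ($s{\left(G \right)} = \left(G^{2} + G^{2}\right) + 42 = 2 G^{2} + 42 = 42 + 2 G^{2}$)
$\frac{\frac{R{\left(48 \right)} - 179}{972 + s{\left(16 \right)}} - 2734}{3352 + 1645} = \frac{\frac{6 - 179}{972 + \left(42 + 2 \cdot 16^{2}\right)} - 2734}{3352 + 1645} = \frac{- \frac{173}{972 + \left(42 + 2 \cdot 256\right)} - 2734}{4997} = \left(- \frac{173}{972 + \left(42 + 512\right)} - 2734\right) \frac{1}{4997} = \left(- \frac{173}{972 + 554} - 2734\right) \frac{1}{4997} = \left(- \frac{173}{1526} - 2734\right) \frac{1}{4997} = \left(- \frac{4172257}{1526}\right) \frac{1}{4997} = - \frac{4172257}{7625422}$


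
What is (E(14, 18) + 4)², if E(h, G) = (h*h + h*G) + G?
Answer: 220900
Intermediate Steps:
E(h, G) = G + h² + G*h (E(h, G) = (h² + G*h) + G = G + h² + G*h)
(E(14, 18) + 4)² = ((18 + 14² + 18*14) + 4)² = ((18 + 196 + 252) + 4)² = (466 + 4)² = 470² = 220900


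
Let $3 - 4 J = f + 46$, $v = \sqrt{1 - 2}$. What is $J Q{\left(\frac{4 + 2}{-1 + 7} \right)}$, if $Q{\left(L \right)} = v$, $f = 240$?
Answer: $- \frac{283 i}{4} \approx - 70.75 i$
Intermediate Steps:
$v = i$ ($v = \sqrt{-1} = i \approx 1.0 i$)
$Q{\left(L \right)} = i$
$J = - \frac{283}{4}$ ($J = \frac{3}{4} - \frac{240 + 46}{4} = \frac{3}{4} - \frac{143}{2} = - \frac{283}{4} \approx -70.75$)
$J Q{\left(\frac{4 + 2}{-1 + 7} \right)} = - \frac{283 i}{4}$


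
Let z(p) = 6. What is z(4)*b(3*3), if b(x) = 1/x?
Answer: ⅔ ≈ 0.66667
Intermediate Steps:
z(4)*b(3*3) = 6/((3*3)) = 6/9 = 6*(⅑) = ⅔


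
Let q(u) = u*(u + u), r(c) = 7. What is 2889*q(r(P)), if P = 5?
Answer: 283122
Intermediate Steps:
q(u) = 2*u² (q(u) = u*(2*u) = 2*u²)
2889*q(r(P)) = 2889*(2*7²) = 2889*(2*49) = 2889*98 = 283122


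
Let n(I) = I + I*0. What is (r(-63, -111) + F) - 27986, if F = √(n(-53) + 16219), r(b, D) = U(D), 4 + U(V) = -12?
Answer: -28002 + √16166 ≈ -27875.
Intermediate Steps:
U(V) = -16 (U(V) = -4 - 12 = -16)
r(b, D) = -16
n(I) = I (n(I) = I + 0 = I)
F = √16166 (F = √(-53 + 16219) = √16166 ≈ 127.15)
(r(-63, -111) + F) - 27986 = (-16 + √16166) - 27986 = -28002 + √16166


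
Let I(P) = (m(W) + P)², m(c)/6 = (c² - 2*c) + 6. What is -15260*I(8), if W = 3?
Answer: -58659440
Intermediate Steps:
m(c) = 36 - 12*c + 6*c² (m(c) = 6*((c² - 2*c) + 6) = 6*(6 + c² - 2*c) = 36 - 12*c + 6*c²)
I(P) = (54 + P)² (I(P) = ((36 - 12*3 + 6*3²) + P)² = ((36 - 36 + 6*9) + P)² = ((36 - 36 + 54) + P)² = (54 + P)²)
-15260*I(8) = -15260*(54 + 8)² = -15260*62² = -15260*3844 = -58659440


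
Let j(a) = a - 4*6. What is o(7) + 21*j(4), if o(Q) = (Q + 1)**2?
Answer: -356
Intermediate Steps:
j(a) = -24 + a (j(a) = a - 24 = -24 + a)
o(Q) = (1 + Q)**2
o(7) + 21*j(4) = (1 + 7)**2 + 21*(-24 + 4) = 8**2 + 21*(-20) = 64 - 420 = -356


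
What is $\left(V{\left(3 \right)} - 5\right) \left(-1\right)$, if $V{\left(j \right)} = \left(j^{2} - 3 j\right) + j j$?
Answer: $-4$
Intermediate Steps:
$V{\left(j \right)} = - 3 j + 2 j^{2}$ ($V{\left(j \right)} = \left(j^{2} - 3 j\right) + j^{2} = - 3 j + 2 j^{2}$)
$\left(V{\left(3 \right)} - 5\right) \left(-1\right) = \left(3 \left(-3 + 2 \cdot 3\right) - 5\right) \left(-1\right) = \left(3 \left(-3 + 6\right) - 5\right) \left(-1\right) = \left(3 \cdot 3 - 5\right) \left(-1\right) = \left(9 - 5\right) \left(-1\right) = 4 \left(-1\right) = -4$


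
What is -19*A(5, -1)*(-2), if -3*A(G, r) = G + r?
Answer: -152/3 ≈ -50.667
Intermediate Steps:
A(G, r) = -G/3 - r/3 (A(G, r) = -(G + r)/3 = -G/3 - r/3)
-19*A(5, -1)*(-2) = -19*(-⅓*5 - ⅓*(-1))*(-2) = -19*(-5/3 + ⅓)*(-2) = -19*(-4/3)*(-2) = (76/3)*(-2) = -152/3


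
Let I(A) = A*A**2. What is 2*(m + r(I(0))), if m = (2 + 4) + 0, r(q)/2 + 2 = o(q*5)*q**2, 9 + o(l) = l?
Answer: 4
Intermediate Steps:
I(A) = A**3
o(l) = -9 + l
r(q) = -4 + 2*q**2*(-9 + 5*q) (r(q) = -4 + 2*((-9 + q*5)*q**2) = -4 + 2*((-9 + 5*q)*q**2) = -4 + 2*(q**2*(-9 + 5*q)) = -4 + 2*q**2*(-9 + 5*q))
m = 6 (m = 6 + 0 = 6)
2*(m + r(I(0))) = 2*(6 + (-4 + 2*(0**3)**2*(-9 + 5*0**3))) = 2*(6 + (-4 + 2*0**2*(-9 + 5*0))) = 2*(6 + (-4 + 2*0*(-9 + 0))) = 2*(6 + (-4 + 2*0*(-9))) = 2*(6 + (-4 + 0)) = 2*(6 - 4) = 2*2 = 4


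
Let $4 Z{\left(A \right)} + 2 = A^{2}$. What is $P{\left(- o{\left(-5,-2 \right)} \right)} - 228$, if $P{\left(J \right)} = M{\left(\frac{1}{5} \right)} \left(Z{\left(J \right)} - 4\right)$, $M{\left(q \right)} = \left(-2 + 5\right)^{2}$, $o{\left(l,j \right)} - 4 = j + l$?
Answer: $- \frac{993}{4} \approx -248.25$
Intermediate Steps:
$o{\left(l,j \right)} = 4 + j + l$ ($o{\left(l,j \right)} = 4 + \left(j + l\right) = 4 + j + l$)
$Z{\left(A \right)} = - \frac{1}{2} + \frac{A^{2}}{4}$
$M{\left(q \right)} = 9$ ($M{\left(q \right)} = 3^{2} = 9$)
$P{\left(J \right)} = - \frac{81}{2} + \frac{9 J^{2}}{4}$ ($P{\left(J \right)} = 9 \left(\left(- \frac{1}{2} + \frac{J^{2}}{4}\right) - 4\right) = 9 \left(- \frac{9}{2} + \frac{J^{2}}{4}\right) = - \frac{81}{2} + \frac{9 J^{2}}{4}$)
$P{\left(- o{\left(-5,-2 \right)} \right)} - 228 = \left(- \frac{81}{2} + \frac{9 \left(- (4 - 2 - 5)\right)^{2}}{4}\right) - 228 = \left(- \frac{81}{2} + \frac{9 \left(\left(-1\right) \left(-3\right)\right)^{2}}{4}\right) - 228 = \left(- \frac{81}{2} + \frac{9 \cdot 3^{2}}{4}\right) - 228 = \left(- \frac{81}{2} + \frac{9}{4} \cdot 9\right) - 228 = \left(- \frac{81}{2} + \frac{81}{4}\right) - 228 = - \frac{81}{4} - 228 = - \frac{993}{4}$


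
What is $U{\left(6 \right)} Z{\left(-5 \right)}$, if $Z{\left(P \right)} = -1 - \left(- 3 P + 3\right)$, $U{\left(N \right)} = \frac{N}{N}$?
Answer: $-19$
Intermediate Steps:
$U{\left(N \right)} = 1$
$Z{\left(P \right)} = -4 + 3 P$ ($Z{\left(P \right)} = -1 - \left(3 - 3 P\right) = -1 + \left(-3 + 3 P\right) = -4 + 3 P$)
$U{\left(6 \right)} Z{\left(-5 \right)} = 1 \left(-4 + 3 \left(-5\right)\right) = 1 \left(-4 - 15\right) = 1 \left(-19\right) = -19$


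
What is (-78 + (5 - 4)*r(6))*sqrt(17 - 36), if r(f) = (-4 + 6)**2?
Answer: -74*I*sqrt(19) ≈ -322.56*I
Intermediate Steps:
r(f) = 4 (r(f) = 2**2 = 4)
(-78 + (5 - 4)*r(6))*sqrt(17 - 36) = (-78 + (5 - 4)*4)*sqrt(17 - 36) = (-78 + 1*4)*sqrt(-19) = (-78 + 4)*(I*sqrt(19)) = -74*I*sqrt(19)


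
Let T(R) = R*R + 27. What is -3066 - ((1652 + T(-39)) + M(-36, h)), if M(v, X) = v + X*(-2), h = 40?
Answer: -6150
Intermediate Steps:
M(v, X) = v - 2*X
T(R) = 27 + R**2 (T(R) = R**2 + 27 = 27 + R**2)
-3066 - ((1652 + T(-39)) + M(-36, h)) = -3066 - ((1652 + (27 + (-39)**2)) + (-36 - 2*40)) = -3066 - ((1652 + (27 + 1521)) + (-36 - 80)) = -3066 - ((1652 + 1548) - 116) = -3066 - (3200 - 116) = -3066 - 1*3084 = -3066 - 3084 = -6150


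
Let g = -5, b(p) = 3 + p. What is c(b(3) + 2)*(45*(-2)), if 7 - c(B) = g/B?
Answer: -2745/4 ≈ -686.25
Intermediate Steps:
c(B) = 7 + 5/B (c(B) = 7 - (-5)/B = 7 + 5/B)
c(b(3) + 2)*(45*(-2)) = (7 + 5/((3 + 3) + 2))*(45*(-2)) = (7 + 5/(6 + 2))*(-90) = (7 + 5/8)*(-90) = (61/8)*(-90) = -2745/4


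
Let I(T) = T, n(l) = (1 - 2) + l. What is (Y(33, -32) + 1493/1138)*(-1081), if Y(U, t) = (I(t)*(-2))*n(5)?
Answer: -316539501/1138 ≈ -2.7815e+5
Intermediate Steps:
n(l) = -1 + l
Y(U, t) = -8*t (Y(U, t) = (t*(-2))*(-1 + 5) = -2*t*4 = -8*t)
(Y(33, -32) + 1493/1138)*(-1081) = (-8*(-32) + 1493/1138)*(-1081) = (256 + 1493*(1/1138))*(-1081) = (256 + 1493/1138)*(-1081) = (292821/1138)*(-1081) = -316539501/1138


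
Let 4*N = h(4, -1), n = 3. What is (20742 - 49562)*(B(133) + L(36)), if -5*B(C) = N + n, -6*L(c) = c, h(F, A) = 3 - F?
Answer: 188771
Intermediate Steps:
L(c) = -c/6
N = -¼ (N = (3 - 1*4)/4 = (3 - 4)/4 = (¼)*(-1) = -¼ ≈ -0.25000)
B(C) = -11/20 (B(C) = -(-¼ + 3)/5 = -⅕*11/4 = -11/20)
(20742 - 49562)*(B(133) + L(36)) = (20742 - 49562)*(-11/20 - ⅙*36) = -28820*(-11/20 - 6) = -28820*(-131/20) = 188771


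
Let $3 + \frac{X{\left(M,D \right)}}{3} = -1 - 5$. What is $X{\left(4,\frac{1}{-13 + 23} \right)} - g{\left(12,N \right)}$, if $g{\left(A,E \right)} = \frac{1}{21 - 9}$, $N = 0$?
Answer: $- \frac{325}{12} \approx -27.083$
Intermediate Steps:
$g{\left(A,E \right)} = \frac{1}{12}$
$X{\left(M,D \right)} = -27$ ($X{\left(M,D \right)} = -9 + 3 \left(-1 - 5\right) = -9 + 3 \left(-6\right) = -9 - 18 = -27$)
$X{\left(4,\frac{1}{-13 + 23} \right)} - g{\left(12,N \right)} = -27 - \frac{1}{12} = - \frac{325}{12}$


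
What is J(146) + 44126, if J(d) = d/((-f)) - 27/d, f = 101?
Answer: 650657953/14746 ≈ 44124.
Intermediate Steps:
J(d) = -27/d - d/101 (J(d) = d/((-1*101)) - 27/d = d/(-101) - 27/d = d*(-1/101) - 27/d = -d/101 - 27/d = -27/d - d/101)
J(146) + 44126 = (-27/146 - 1/101*146) + 44126 = (-27*1/146 - 146/101) + 44126 = (-27/146 - 146/101) + 44126 = -24043/14746 + 44126 = 650657953/14746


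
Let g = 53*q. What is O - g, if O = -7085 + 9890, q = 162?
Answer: -5781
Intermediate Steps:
g = 8586 (g = 53*162 = 8586)
O = 2805
O - g = 2805 - 1*8586 = 2805 - 8586 = -5781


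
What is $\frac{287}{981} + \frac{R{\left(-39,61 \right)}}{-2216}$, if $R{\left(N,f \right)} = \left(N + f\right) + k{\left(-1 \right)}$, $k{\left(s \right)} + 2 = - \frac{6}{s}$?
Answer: $\frac{305243}{1086948} \approx 0.28083$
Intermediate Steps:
$k{\left(s \right)} = -2 - \frac{6}{s}$
$R{\left(N,f \right)} = 4 + N + f$ ($R{\left(N,f \right)} = \left(N + f\right) - \left(2 + \frac{6}{-1}\right) = \left(N + f\right) - -4 = \left(N + f\right) + \left(-2 + 6\right) = \left(N + f\right) + 4 = 4 + N + f$)
$\frac{287}{981} + \frac{R{\left(-39,61 \right)}}{-2216} = \frac{287}{981} + \frac{4 - 39 + 61}{-2216} = 287 \cdot \frac{1}{981} + 26 \left(- \frac{1}{2216}\right) = \frac{287}{981} - \frac{13}{1108} = \frac{305243}{1086948}$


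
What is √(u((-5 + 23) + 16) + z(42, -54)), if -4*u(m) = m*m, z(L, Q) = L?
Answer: I*√247 ≈ 15.716*I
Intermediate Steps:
u(m) = -m²/4 (u(m) = -m*m/4 = -m²/4)
√(u((-5 + 23) + 16) + z(42, -54)) = √(-((-5 + 23) + 16)²/4 + 42) = √(-(18 + 16)²/4 + 42) = √(-¼*34² + 42) = √(-¼*1156 + 42) = √(-289 + 42) = √(-247) = I*√247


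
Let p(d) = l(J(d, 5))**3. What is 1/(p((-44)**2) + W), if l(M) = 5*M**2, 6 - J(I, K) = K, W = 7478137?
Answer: 1/7478262 ≈ 1.3372e-7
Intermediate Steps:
J(I, K) = 6 - K
p(d) = 125 (p(d) = (5*(6 - 1*5)**2)**3 = (5*(6 - 5)**2)**3 = (5*1**2)**3 = (5*1)**3 = 5**3 = 125)
1/(p((-44)**2) + W) = 1/(125 + 7478137) = 1/7478262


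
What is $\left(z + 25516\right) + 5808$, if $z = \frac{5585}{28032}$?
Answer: $\frac{878079953}{28032} \approx 31324.0$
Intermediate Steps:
$z = \frac{5585}{28032}$ ($z = 5585 \cdot \frac{1}{28032} = \frac{5585}{28032} \approx 0.19924$)
$\left(z + 25516\right) + 5808 = \left(\frac{5585}{28032} + 25516\right) + 5808 = \frac{715270097}{28032} + 5808 = \frac{878079953}{28032}$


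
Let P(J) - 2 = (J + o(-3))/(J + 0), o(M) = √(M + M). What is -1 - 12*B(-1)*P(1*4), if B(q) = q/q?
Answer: -37 - 3*I*√6 ≈ -37.0 - 7.3485*I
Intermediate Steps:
o(M) = √2*√M (o(M) = √(2*M) = √2*√M)
P(J) = 2 + (J + I*√6)/J (P(J) = 2 + (J + √2*√(-3))/(J + 0) = 2 + (J + √2*(I*√3))/J = 2 + (J + I*√6)/J)
B(q) = 1
-1 - 12*B(-1)*P(1*4) = -1 - 12*(3 + I*√6/((1*4))) = -1 - 12*(3 + I*√6/4) = -1 + (-36 - 3*I*√6) = -37 - 3*I*√6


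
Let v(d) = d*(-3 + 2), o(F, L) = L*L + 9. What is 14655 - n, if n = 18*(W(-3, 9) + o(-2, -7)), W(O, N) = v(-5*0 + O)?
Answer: 13557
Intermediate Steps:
o(F, L) = 9 + L**2 (o(F, L) = L**2 + 9 = 9 + L**2)
v(d) = -d (v(d) = d*(-1) = -d)
W(O, N) = -O (W(O, N) = -(-5*0 + O) = -(0 + O) = -O)
n = 1098 (n = 18*(-1*(-3) + (9 + (-7)**2)) = 18*(3 + (9 + 49)) = 18*(3 + 58) = 18*61 = 1098)
14655 - n = 14655 - 1*1098 = 14655 - 1098 = 13557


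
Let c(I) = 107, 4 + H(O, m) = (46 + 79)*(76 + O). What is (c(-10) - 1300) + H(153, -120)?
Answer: 27428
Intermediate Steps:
H(O, m) = 9496 + 125*O (H(O, m) = -4 + (46 + 79)*(76 + O) = -4 + 125*(76 + O) = -4 + (9500 + 125*O) = 9496 + 125*O)
(c(-10) - 1300) + H(153, -120) = (107 - 1300) + (9496 + 125*153) = -1193 + (9496 + 19125) = -1193 + 28621 = 27428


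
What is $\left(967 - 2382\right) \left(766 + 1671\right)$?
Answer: $-3448355$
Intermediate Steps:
$\left(967 - 2382\right) \left(766 + 1671\right) = \left(-1415\right) 2437 = -3448355$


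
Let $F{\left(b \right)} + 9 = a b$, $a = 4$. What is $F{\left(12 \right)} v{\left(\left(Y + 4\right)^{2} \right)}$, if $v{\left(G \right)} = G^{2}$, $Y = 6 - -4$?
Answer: $1498224$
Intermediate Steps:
$F{\left(b \right)} = -9 + 4 b$
$Y = 10$ ($Y = 6 + 4 = 10$)
$F{\left(12 \right)} v{\left(\left(Y + 4\right)^{2} \right)} = \left(-9 + 4 \cdot 12\right) \left(\left(10 + 4\right)^{2}\right)^{2} = \left(-9 + 48\right) \left(14^{2}\right)^{2} = 39 \cdot 196^{2} = 39 \cdot 38416 = 1498224$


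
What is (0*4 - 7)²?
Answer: 49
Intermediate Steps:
(0*4 - 7)² = (0 - 7)² = (-7)² = 49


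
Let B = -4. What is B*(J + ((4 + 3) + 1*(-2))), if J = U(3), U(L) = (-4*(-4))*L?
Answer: -212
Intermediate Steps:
U(L) = 16*L
J = 48 (J = 16*3 = 48)
B*(J + ((4 + 3) + 1*(-2))) = -4*(48 + ((4 + 3) + 1*(-2))) = -4*(48 + (7 - 2)) = -4*(48 + 5) = -4*53 = -212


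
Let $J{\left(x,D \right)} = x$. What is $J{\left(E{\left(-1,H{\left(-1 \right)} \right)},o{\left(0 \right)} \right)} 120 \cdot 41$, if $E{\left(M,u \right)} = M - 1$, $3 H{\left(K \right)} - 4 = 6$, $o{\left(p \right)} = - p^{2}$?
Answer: $-9840$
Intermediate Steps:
$H{\left(K \right)} = \frac{10}{3}$ ($H{\left(K \right)} = \frac{4}{3} + \frac{1}{3} \cdot 6 = \frac{4}{3} + 2 = \frac{10}{3}$)
$E{\left(M,u \right)} = -1 + M$
$J{\left(E{\left(-1,H{\left(-1 \right)} \right)},o{\left(0 \right)} \right)} 120 \cdot 41 = \left(-1 - 1\right) 120 \cdot 41 = \left(-2\right) 120 \cdot 41 = \left(-240\right) 41 = -9840$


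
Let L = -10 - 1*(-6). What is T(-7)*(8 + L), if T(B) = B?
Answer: -28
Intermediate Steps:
L = -4 (L = -10 + 6 = -4)
T(-7)*(8 + L) = -7*(8 - 4) = -7*4 = -28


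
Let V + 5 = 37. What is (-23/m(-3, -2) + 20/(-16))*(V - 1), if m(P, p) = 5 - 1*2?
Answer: -3317/12 ≈ -276.42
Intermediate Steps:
V = 32 (V = -5 + 37 = 32)
m(P, p) = 3 (m(P, p) = 5 - 2 = 3)
(-23/m(-3, -2) + 20/(-16))*(V - 1) = (-23/3 + 20/(-16))*(32 - 1) = (-23*⅓ + 20*(-1/16))*31 = (-23/3 - 5/4)*31 = -107/12*31 = -3317/12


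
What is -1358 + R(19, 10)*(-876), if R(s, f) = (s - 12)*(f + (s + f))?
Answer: -240506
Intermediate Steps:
R(s, f) = (-12 + s)*(s + 2*f) (R(s, f) = (-12 + s)*(f + (f + s)) = (-12 + s)*(s + 2*f))
-1358 + R(19, 10)*(-876) = -1358 + (19² - 24*10 - 12*19 + 2*10*19)*(-876) = -1358 + (361 - 240 - 228 + 380)*(-876) = -1358 + 273*(-876) = -1358 - 239148 = -240506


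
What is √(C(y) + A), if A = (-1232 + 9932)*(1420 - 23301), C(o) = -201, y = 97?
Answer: I*√190364901 ≈ 13797.0*I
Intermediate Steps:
A = -190364700 (A = 8700*(-21881) = -190364700)
√(C(y) + A) = √(-201 - 190364700) = √(-190364901) = I*√190364901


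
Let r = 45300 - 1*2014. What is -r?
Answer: -43286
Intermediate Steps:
r = 43286 (r = 45300 - 2014 = 43286)
-r = -1*43286 = -43286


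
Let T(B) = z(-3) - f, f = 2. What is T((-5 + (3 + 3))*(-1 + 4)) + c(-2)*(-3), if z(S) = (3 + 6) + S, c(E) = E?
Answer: 10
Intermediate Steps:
z(S) = 9 + S
T(B) = 4 (T(B) = (9 - 3) - 1*2 = 6 - 2 = 4)
T((-5 + (3 + 3))*(-1 + 4)) + c(-2)*(-3) = 4 - 2*(-3) = 4 + 6 = 10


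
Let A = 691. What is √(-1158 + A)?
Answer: I*√467 ≈ 21.61*I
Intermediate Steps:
√(-1158 + A) = √(-1158 + 691) = √(-467) = I*√467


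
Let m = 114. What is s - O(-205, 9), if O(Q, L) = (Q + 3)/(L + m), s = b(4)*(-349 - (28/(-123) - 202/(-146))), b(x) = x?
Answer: -12561454/8979 ≈ -1399.0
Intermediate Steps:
s = -12576200/8979 (s = 4*(-349 - (28/(-123) - 202/(-146))) = 4*(-349 - (28*(-1/123) - 202*(-1/146))) = 4*(-349 - (-28/123 + 101/73)) = 4*(-349 - 1*10379/8979) = 4*(-349 - 10379/8979) = 4*(-3144050/8979) = -12576200/8979 ≈ -1400.6)
O(Q, L) = (3 + Q)/(114 + L) (O(Q, L) = (Q + 3)/(L + 114) = (3 + Q)/(114 + L))
s - O(-205, 9) = -12576200/8979 - (3 - 205)/(114 + 9) = -12576200/8979 - (-202)/123 = -12576200/8979 - 1*(-202/123) = -12576200/8979 + 202/123 = -12561454/8979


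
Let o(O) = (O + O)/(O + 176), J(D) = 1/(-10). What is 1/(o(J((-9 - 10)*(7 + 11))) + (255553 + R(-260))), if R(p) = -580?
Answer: 1759/448497505 ≈ 3.9220e-6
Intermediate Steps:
J(D) = -⅒
o(O) = 2*O/(176 + O) (o(O) = (2*O)/(176 + O) = 2*O/(176 + O))
1/(o(J((-9 - 10)*(7 + 11))) + (255553 + R(-260))) = 1/(2*(-⅒)/(176 - ⅒) + (255553 - 580)) = 1/(2*(-⅒)/(1759/10) + 254973) = 1/(2*(-⅒)*(10/1759) + 254973) = 1/(-2/1759 + 254973) = 1/(448497505/1759) = 1759/448497505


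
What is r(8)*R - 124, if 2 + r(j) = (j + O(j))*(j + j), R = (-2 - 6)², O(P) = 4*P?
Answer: 40708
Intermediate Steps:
R = 64 (R = (-8)² = 64)
r(j) = -2 + 10*j² (r(j) = -2 + (j + 4*j)*(j + j) = -2 + (5*j)*(2*j) = -2 + 10*j²)
r(8)*R - 124 = (-2 + 10*8²)*64 - 124 = (-2 + 10*64)*64 - 124 = (-2 + 640)*64 - 124 = 638*64 - 124 = 40832 - 124 = 40708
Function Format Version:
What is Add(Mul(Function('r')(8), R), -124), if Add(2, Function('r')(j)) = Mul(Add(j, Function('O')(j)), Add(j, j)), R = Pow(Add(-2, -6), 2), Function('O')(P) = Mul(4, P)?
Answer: 40708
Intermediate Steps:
R = 64 (R = Pow(-8, 2) = 64)
Function('r')(j) = Add(-2, Mul(10, Pow(j, 2))) (Function('r')(j) = Add(-2, Mul(Add(j, Mul(4, j)), Add(j, j))) = Add(-2, Mul(Mul(5, j), Mul(2, j))) = Add(-2, Mul(10, Pow(j, 2))))
Add(Mul(Function('r')(8), R), -124) = Add(Mul(Add(-2, Mul(10, Pow(8, 2))), 64), -124) = Add(Mul(Add(-2, Mul(10, 64)), 64), -124) = Add(Mul(Add(-2, 640), 64), -124) = Add(Mul(638, 64), -124) = Add(40832, -124) = 40708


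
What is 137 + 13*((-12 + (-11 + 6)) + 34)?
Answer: 358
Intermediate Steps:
137 + 13*((-12 + (-11 + 6)) + 34) = 137 + 13*((-12 - 5) + 34) = 137 + 13*(-17 + 34) = 137 + 13*17 = 137 + 221 = 358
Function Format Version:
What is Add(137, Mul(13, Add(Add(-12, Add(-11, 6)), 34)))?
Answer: 358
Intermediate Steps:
Add(137, Mul(13, Add(Add(-12, Add(-11, 6)), 34))) = Add(137, Mul(13, Add(Add(-12, -5), 34))) = Add(137, Mul(13, Add(-17, 34))) = Add(137, Mul(13, 17)) = Add(137, 221) = 358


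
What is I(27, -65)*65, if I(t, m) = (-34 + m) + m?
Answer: -10660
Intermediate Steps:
I(t, m) = -34 + 2*m
I(27, -65)*65 = (-34 + 2*(-65))*65 = (-34 - 130)*65 = -164*65 = -10660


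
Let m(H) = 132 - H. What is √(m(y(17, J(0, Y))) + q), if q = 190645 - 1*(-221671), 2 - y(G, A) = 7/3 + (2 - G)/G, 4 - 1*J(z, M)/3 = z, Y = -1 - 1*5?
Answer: 2*√268193955/51 ≈ 642.22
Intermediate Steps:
Y = -6 (Y = -1 - 5 = -6)
J(z, M) = 12 - 3*z
y(G, A) = -⅓ - (2 - G)/G (y(G, A) = 2 - (7/3 + (2 - G)/G) = 2 + (-7/3 - (2 - G)/G) = -⅓ - (2 - G)/G)
q = 412316 (q = 190645 + 221671 = 412316)
√(m(y(17, J(0, Y))) + q) = √((132 - (⅔ - 2/17)) + 412316) = √((132 - 1*28/51) + 412316) = √((132 - 28/51) + 412316) = √(6704/51 + 412316) = √(21034820/51) = 2*√268193955/51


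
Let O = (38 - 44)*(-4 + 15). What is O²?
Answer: 4356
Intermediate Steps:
O = -66 (O = -6*11 = -66)
O² = (-66)² = 4356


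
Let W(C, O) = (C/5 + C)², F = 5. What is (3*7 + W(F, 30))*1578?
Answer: 89946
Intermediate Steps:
W(C, O) = 36*C²/25 (W(C, O) = (C*(⅕) + C)² = (C/5 + C)² = (6*C/5)² = 36*C²/25)
(3*7 + W(F, 30))*1578 = (3*7 + (36/25)*5²)*1578 = (21 + (36/25)*25)*1578 = (21 + 36)*1578 = 57*1578 = 89946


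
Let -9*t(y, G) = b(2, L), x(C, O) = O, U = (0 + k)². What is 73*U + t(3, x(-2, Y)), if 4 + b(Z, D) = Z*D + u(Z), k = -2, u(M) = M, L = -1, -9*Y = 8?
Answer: 2632/9 ≈ 292.44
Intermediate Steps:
Y = -8/9 (Y = -⅑*8 = -8/9 ≈ -0.88889)
U = 4 (U = (0 - 2)² = (-2)² = 4)
b(Z, D) = -4 + Z + D*Z (b(Z, D) = -4 + (Z*D + Z) = -4 + (D*Z + Z) = -4 + (Z + D*Z) = -4 + Z + D*Z)
t(y, G) = 4/9 (t(y, G) = -(-4 + 2 - 1*2)/9 = -(-4 + 2 - 2)/9 = -⅑*(-4) = 4/9)
73*U + t(3, x(-2, Y)) = 73*4 + 4/9 = 292 + 4/9 = 2632/9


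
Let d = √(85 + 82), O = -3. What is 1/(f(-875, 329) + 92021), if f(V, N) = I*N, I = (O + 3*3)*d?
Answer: 92021/7817119549 - 1974*√167/7817119549 ≈ 8.5084e-6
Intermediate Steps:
d = √167 ≈ 12.923
I = 6*√167 (I = (-3 + 3*3)*√167 = (-3 + 9)*√167 = 6*√167 ≈ 77.537)
f(V, N) = 6*N*√167 (f(V, N) = (6*√167)*N = 6*N*√167)
1/(f(-875, 329) + 92021) = 1/(6*329*√167 + 92021) = 1/(1974*√167 + 92021) = 1/(92021 + 1974*√167)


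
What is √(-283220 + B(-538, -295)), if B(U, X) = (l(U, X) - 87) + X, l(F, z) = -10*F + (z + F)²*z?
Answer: 21*I*√464797 ≈ 14317.0*I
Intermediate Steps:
l(F, z) = -10*F + z*(F + z)² (l(F, z) = -10*F + (F + z)²*z = -10*F + z*(F + z)²)
B(U, X) = -87 + X - 10*U + X*(U + X)² (B(U, X) = ((-10*U + X*(U + X)²) - 87) + X = (-87 - 10*U + X*(U + X)²) + X = -87 + X - 10*U + X*(U + X)²)
√(-283220 + B(-538, -295)) = √(-283220 + (-87 - 295 - 10*(-538) - 295*(-538 - 295)²)) = √(-283220 + (-87 - 295 + 5380 - 295*(-833)²)) = √(-283220 + (-87 - 295 + 5380 - 295*693889)) = √(-283220 + (-87 - 295 + 5380 - 204697255)) = √(-283220 - 204692257) = √(-204975477) = 21*I*√464797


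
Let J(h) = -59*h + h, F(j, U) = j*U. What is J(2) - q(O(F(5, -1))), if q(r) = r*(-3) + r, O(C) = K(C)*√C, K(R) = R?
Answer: -116 - 10*I*√5 ≈ -116.0 - 22.361*I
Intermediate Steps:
F(j, U) = U*j
O(C) = C^(3/2) (O(C) = C*√C = C^(3/2))
q(r) = -2*r (q(r) = -3*r + r = -2*r)
J(h) = -58*h
J(2) - q(O(F(5, -1))) = -58*2 - (-2)*(-1*5)^(3/2) = -116 - (-2)*(-5)^(3/2) = -116 - (-2)*(-5*I*√5) = -116 - 10*I*√5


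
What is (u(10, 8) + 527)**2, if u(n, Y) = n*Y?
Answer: 368449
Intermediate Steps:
u(n, Y) = Y*n
(u(10, 8) + 527)**2 = (8*10 + 527)**2 = (80 + 527)**2 = 607**2 = 368449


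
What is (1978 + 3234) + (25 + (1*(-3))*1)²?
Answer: 5696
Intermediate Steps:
(1978 + 3234) + (25 + (1*(-3))*1)² = 5212 + (25 - 3*1)² = 5212 + (25 - 3)² = 5212 + 22² = 5212 + 484 = 5696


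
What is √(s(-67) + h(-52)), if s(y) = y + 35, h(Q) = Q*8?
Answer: 8*I*√7 ≈ 21.166*I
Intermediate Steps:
h(Q) = 8*Q
s(y) = 35 + y
√(s(-67) + h(-52)) = √((35 - 67) + 8*(-52)) = √(-32 - 416) = √(-448) = 8*I*√7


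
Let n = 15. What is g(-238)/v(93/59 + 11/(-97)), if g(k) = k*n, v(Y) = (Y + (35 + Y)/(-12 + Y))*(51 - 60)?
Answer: -58670364640/295454307 ≈ -198.58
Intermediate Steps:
v(Y) = -9*Y - 9*(35 + Y)/(-12 + Y) (v(Y) = (Y + (35 + Y)/(-12 + Y))*(-9) = -9*Y - 9*(35 + Y)/(-12 + Y))
g(k) = 15*k (g(k) = k*15 = 15*k)
g(-238)/v(93/59 + 11/(-97)) = (15*(-238))/((9*(-35 - (93/59 + 11/(-97))² + 11*(93/59 + 11/(-97)))/(-12 + (93/59 + 11/(-97))))) = -3570*(-12 + (93*(1/59) + 11*(-1/97)))/(9*(-35 - (93*(1/59) + 11*(-1/97))² + 11*(93*(1/59) + 11*(-1/97)))) = -3570*(-12 + (93/59 - 11/97))/(9*(-35 - (93/59 - 11/97)² + 11*(93/59 - 11/97))) = -3570*(-12 + 8372/5723)/(9*(-35 - (8372/5723)² + 11*(8372/5723))) = -3570*(-60304/(51507*(-35 - 1*70090384/32752729 + 92092/5723))) = -3570*(-60304/(51507*(-35 - 70090384/32752729 + 92092/5723))) = -3570/(9*(-5723/60304)*(-689393383/32752729)) = -3570/6204540447/345119792 = -3570*345119792/6204540447 = -58670364640/295454307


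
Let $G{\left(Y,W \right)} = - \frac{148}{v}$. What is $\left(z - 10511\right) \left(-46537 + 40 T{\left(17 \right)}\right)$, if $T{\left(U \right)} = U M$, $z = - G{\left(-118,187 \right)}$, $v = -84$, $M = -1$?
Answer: $\frac{3474667552}{7} \approx 4.9638 \cdot 10^{8}$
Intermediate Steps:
$G{\left(Y,W \right)} = \frac{37}{21}$ ($G{\left(Y,W \right)} = - \frac{148}{-84} = \left(-148\right) \left(- \frac{1}{84}\right) = \frac{37}{21}$)
$z = - \frac{37}{21}$ ($z = \left(-1\right) \frac{37}{21} = - \frac{37}{21} \approx -1.7619$)
$T{\left(U \right)} = - U$ ($T{\left(U \right)} = U \left(-1\right) = - U$)
$\left(z - 10511\right) \left(-46537 + 40 T{\left(17 \right)}\right) = \left(- \frac{37}{21} - 10511\right) \left(-46537 + 40 \left(\left(-1\right) 17\right)\right) = - \frac{220768 \left(-46537 + 40 \left(-17\right)\right)}{21} = - \frac{220768 \left(-46537 - 680\right)}{21} = \left(- \frac{220768}{21}\right) \left(-47217\right) = \frac{3474667552}{7}$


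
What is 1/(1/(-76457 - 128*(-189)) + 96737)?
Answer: 52265/5055959304 ≈ 1.0337e-5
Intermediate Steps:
1/(1/(-76457 - 128*(-189)) + 96737) = 1/(1/(-76457 + 24192) + 96737) = 1/(1/(-52265) + 96737) = 1/(-1/52265 + 96737) = 1/(5055959304/52265) = 52265/5055959304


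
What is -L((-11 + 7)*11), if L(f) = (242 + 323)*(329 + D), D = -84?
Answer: -138425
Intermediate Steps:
L(f) = 138425 (L(f) = (242 + 323)*(329 - 84) = 565*245 = 138425)
-L((-11 + 7)*11) = -1*138425 = -138425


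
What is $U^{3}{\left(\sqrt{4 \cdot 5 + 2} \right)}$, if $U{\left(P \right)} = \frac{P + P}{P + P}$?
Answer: $1$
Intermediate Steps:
$U{\left(P \right)} = 1$ ($U{\left(P \right)} = \frac{2 P}{2 P} = 2 P \frac{1}{2 P} = 1$)
$U^{3}{\left(\sqrt{4 \cdot 5 + 2} \right)} = 1^{3} = 1$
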